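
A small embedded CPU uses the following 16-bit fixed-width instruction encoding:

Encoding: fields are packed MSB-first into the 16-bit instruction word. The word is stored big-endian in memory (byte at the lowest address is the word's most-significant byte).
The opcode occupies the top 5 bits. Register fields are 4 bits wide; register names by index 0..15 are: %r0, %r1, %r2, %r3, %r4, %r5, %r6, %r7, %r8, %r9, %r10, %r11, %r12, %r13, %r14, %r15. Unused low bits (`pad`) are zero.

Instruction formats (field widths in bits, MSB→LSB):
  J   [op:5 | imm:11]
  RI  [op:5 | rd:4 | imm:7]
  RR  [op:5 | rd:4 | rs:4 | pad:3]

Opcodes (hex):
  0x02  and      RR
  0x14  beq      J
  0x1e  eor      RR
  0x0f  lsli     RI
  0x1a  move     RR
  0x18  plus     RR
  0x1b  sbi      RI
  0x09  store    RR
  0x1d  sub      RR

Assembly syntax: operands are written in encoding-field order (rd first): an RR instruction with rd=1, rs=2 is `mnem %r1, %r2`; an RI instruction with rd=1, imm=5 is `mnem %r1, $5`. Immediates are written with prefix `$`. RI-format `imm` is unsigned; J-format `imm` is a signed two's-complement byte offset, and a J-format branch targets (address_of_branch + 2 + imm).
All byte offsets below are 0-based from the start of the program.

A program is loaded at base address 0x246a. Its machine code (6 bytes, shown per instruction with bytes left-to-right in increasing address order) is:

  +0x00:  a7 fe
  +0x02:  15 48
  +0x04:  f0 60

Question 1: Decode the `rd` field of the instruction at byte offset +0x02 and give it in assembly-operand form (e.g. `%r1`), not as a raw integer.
@+02  big-endian(15 48) = 0x1548
  opcode bits[15:11]=0x2: and/RR
  rd@[10:7]=0xa ⇒ %r10
  rs@[6:3]=0x9 ⇒ %r9

%r10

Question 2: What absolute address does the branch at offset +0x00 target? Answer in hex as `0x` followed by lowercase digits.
[00] a7 fe → 0xa7fe
  opcode bits[15:11]=0x14: beq/J
  imm: (w>>0)&0x7ff=0x7fe (s11→-2) → $-2
  target = base 0x246a + off 0x00 + 2 + imm -2 = 0x246a

0x246a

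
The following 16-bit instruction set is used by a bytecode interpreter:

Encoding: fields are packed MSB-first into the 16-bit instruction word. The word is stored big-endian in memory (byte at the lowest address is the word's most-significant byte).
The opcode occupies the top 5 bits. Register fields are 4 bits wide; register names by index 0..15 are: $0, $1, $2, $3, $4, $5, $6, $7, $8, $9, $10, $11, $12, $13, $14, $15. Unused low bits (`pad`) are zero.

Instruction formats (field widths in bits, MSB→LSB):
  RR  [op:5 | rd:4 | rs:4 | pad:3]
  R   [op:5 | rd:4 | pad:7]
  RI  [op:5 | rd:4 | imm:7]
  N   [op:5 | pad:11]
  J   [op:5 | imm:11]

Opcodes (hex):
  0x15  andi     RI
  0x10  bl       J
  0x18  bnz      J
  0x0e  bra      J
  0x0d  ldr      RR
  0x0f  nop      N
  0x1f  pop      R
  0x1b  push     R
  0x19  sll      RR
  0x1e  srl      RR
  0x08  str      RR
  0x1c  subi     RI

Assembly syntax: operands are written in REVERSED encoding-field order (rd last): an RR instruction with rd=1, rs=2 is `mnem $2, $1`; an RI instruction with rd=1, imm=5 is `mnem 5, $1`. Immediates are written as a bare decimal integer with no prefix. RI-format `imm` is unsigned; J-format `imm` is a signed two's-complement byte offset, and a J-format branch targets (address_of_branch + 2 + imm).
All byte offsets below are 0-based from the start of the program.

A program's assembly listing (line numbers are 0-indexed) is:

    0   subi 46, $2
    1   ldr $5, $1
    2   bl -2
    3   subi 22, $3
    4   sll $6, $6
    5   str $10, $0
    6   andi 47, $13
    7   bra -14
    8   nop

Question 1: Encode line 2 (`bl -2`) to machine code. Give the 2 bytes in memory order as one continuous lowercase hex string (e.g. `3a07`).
L2: bl op=0x10:5|imm=-2:11 ⇒ 0x87fe ⇒ big 87 fe

87fe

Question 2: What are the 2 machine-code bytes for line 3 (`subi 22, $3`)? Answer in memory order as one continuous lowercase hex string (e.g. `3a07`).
line 3 (subi): pack op=0x1c:5|rd=3:4|imm=22:7 = 0xe196; big→ e1 96

e196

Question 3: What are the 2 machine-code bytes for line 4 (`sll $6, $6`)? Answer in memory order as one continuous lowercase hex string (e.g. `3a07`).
L4: sll op=0x19:5|rd=6:4|rs=6:4|pad=0:3 ⇒ 0xcb30 ⇒ big cb 30

cb30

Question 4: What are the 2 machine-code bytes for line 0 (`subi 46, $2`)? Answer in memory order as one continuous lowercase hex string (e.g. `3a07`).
line 0 (subi): pack op=0x1c:5|rd=2:4|imm=46:7 = 0xe12e; big→ e1 2e

e12e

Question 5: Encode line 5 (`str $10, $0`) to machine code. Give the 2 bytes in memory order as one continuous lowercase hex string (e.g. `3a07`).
5. str fields op=0x8:5|rd=0:4|rs=10:4|pad=0:3 → word 4050h → 40 50

4050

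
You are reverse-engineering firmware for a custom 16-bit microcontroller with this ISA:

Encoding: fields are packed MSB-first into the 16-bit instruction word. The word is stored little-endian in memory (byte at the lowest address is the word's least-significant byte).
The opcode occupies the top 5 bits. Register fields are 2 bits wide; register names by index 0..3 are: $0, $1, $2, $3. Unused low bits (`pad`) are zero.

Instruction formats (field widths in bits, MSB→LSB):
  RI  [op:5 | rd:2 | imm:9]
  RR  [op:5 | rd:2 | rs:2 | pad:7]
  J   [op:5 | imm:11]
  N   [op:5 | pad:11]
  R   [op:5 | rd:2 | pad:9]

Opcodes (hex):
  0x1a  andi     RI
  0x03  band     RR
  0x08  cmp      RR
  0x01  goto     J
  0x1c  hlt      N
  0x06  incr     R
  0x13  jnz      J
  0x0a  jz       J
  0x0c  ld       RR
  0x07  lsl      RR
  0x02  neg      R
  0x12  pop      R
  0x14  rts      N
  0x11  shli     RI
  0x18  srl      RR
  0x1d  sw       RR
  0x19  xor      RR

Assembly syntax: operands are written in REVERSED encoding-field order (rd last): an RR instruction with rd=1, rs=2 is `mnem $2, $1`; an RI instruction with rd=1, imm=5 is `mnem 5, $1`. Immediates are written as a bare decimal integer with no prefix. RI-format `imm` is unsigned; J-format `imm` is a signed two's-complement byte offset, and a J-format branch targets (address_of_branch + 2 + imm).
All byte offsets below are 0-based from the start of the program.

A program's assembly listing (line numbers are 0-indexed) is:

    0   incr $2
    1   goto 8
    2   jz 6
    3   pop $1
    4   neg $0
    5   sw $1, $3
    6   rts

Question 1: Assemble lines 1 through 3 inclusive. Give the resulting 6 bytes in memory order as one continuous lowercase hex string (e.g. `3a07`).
line 1 (goto): pack op=0x1:5|imm=8:11 = 0x0808; little→ 08 08
line 2 (jz): pack op=0xa:5|imm=6:11 = 0x5006; little→ 06 50
line 3 (pop): pack op=0x12:5|rd=1:2|pad=0:9 = 0x9200; little→ 00 92

080806500092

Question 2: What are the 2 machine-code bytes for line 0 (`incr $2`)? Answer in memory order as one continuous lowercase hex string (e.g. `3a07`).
0. incr fields op=0x6:5|rd=2:2|pad=0:9 → word 3400h → 00 34

0034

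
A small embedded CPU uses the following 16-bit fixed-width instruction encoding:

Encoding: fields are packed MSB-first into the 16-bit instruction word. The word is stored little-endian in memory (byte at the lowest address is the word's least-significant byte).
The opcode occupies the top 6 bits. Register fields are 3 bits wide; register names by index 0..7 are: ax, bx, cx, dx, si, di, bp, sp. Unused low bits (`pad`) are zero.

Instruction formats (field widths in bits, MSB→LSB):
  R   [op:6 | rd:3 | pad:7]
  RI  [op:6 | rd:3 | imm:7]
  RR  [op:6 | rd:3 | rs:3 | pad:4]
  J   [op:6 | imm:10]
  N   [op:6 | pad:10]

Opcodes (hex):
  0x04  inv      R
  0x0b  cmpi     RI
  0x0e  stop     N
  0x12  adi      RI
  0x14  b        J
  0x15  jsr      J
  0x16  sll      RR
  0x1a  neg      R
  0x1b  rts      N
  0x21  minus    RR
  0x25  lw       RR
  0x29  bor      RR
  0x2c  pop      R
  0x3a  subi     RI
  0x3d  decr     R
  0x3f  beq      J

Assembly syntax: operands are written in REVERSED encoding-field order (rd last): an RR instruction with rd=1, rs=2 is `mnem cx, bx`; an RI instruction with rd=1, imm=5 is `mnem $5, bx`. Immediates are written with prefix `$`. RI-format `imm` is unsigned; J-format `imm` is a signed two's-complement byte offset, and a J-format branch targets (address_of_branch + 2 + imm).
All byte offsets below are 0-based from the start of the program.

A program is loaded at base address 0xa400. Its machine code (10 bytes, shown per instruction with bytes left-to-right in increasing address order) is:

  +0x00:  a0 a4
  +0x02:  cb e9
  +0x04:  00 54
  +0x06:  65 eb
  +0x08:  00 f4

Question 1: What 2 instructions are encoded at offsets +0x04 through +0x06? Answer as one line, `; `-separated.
@+04  little-endian(00 54) = 0x5400
  top 6b → 0x15 → jsr [J]
  imm: (w>>0)&0x3ff=0x0 → $0
@+06  little-endian(65 eb) = 0xeb65
  top 6b → 0x3a → subi [RI]
  rd: (w>>7)&0x7=0x6 → bp
  imm: (w>>0)&0x7f=0x65 → $101

jsr $0; subi $101, bp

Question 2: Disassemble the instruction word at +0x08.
decr ax

+0x08: 00 f4 ⇒ word 0xf400 (little)
  op=0xf400>>10=0x3d ⇒ decr (R)
  rd@[9:7]=0x0 ⇒ ax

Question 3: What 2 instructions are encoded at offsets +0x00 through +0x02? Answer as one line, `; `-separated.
bor cx, bx; subi $75, dx

@+00  little-endian(a0 a4) = 0xa4a0
  op=0xa4a0>>10=0x29 ⇒ bor (RR)
  [9:7] rd=1 = bx
  [6:4] rs=2 = cx
@+02  little-endian(cb e9) = 0xe9cb
  op=0xe9cb>>10=0x3a ⇒ subi (RI)
  [9:7] rd=3 = dx
  [6:0] imm=75 = $75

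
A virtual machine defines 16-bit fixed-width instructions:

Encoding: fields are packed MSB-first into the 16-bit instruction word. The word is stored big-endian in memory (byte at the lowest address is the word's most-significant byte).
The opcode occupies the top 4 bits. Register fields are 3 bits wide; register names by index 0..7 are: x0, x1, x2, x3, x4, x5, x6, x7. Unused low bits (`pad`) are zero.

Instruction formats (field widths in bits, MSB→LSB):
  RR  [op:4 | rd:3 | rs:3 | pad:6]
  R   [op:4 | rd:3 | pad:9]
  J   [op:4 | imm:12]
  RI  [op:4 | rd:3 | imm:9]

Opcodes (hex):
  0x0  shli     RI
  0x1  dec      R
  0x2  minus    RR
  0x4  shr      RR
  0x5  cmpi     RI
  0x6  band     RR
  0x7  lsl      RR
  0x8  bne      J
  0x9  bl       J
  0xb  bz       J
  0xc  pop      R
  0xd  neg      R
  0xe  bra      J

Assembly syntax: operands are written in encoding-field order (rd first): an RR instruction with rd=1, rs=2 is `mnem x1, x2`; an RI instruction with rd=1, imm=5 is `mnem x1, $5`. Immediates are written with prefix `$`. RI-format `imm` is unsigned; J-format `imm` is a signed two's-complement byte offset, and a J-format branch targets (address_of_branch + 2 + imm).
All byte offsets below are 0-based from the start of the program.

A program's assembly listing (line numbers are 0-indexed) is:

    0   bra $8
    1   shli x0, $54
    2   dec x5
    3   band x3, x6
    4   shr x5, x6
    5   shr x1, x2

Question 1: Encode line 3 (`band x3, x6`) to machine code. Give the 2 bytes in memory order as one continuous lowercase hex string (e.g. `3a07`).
6780

line 3 (band): pack op=0x6:4|rd=3:3|rs=6:3|pad=0:6 = 0x6780; big→ 67 80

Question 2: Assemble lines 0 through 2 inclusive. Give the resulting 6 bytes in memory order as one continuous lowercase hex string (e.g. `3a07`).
L0: bra op=0xe:4|imm=8:12 ⇒ 0xe008 ⇒ big e0 08
L1: shli op=0x0:4|rd=0:3|imm=54:9 ⇒ 0x0036 ⇒ big 00 36
L2: dec op=0x1:4|rd=5:3|pad=0:9 ⇒ 0x1a00 ⇒ big 1a 00

e00800361a00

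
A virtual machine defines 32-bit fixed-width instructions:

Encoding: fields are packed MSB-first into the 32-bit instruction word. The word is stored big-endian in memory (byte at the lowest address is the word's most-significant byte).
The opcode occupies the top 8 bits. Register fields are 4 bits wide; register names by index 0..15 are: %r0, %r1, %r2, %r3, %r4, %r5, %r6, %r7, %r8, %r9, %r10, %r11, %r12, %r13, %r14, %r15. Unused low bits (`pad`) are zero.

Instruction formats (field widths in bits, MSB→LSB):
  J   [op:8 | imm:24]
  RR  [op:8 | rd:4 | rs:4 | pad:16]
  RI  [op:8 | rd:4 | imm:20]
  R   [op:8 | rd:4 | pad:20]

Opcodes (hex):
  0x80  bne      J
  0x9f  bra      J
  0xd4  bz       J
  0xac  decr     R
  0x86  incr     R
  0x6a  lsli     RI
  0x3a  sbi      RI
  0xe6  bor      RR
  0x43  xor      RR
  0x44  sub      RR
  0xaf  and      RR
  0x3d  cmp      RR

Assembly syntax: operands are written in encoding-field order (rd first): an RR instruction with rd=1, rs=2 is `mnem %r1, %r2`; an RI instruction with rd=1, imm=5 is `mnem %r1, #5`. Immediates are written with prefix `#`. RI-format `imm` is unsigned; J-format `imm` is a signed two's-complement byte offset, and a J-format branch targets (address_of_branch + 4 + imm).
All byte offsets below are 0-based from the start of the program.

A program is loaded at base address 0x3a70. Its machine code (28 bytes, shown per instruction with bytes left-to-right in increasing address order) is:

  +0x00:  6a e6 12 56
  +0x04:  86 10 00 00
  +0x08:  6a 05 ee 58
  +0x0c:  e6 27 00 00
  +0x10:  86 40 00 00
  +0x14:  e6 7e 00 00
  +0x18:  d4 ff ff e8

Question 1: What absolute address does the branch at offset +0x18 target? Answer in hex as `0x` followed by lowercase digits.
off 0x18: read d4 ff ff e8 as big → 0xd4ffffe8
  opcode bits[31:24]=0xd4: bz/J
  imm: (w>>0)&0xffffff=0xffffe8 (s24→-24) → #-24
  target = base 0x3a70 + off 0x18 + 4 + imm -24 = 0x3a74

0x3a74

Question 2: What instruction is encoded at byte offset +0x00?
[00] 6a e6 12 56 → 0x6ae61256
  op=0x6ae61256>>24=0x6a ⇒ lsli (RI)
  [23:20] rd=14 = %r14
  [19:0] imm=397910 = #397910

lsli %r14, #397910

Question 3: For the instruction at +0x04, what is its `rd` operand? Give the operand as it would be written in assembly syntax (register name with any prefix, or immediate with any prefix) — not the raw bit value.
%r1

off 0x04: read 86 10 00 00 as big → 0x86100000
  top 8b → 0x86 → incr [R]
  [23:20] rd=1 = %r1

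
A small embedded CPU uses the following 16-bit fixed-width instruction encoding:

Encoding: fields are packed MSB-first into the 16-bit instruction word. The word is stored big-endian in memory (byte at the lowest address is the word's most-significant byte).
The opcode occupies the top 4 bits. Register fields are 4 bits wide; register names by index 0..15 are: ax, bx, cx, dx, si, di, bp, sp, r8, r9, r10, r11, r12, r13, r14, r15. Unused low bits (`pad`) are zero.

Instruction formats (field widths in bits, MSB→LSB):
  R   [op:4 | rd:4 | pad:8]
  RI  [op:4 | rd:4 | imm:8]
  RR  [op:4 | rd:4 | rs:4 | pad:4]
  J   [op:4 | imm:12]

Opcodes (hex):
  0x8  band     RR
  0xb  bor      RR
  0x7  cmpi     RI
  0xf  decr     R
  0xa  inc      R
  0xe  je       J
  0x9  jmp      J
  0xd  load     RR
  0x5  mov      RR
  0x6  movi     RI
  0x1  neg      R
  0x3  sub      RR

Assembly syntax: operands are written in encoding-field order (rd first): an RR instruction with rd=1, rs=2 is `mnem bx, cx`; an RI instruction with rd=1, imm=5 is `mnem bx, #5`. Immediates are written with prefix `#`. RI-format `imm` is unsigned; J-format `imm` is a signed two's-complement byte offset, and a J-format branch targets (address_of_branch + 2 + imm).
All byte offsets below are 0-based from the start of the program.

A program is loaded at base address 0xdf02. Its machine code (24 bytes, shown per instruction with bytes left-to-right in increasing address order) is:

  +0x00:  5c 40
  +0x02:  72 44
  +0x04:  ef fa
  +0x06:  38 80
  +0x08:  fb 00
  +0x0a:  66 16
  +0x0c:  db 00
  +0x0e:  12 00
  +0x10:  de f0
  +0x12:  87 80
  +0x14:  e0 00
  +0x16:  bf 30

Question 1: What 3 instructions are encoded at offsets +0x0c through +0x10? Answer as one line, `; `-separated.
[0c] db 00 → 0xdb00
  opcode bits[15:12]=0xd: load/RR
  rd: (w>>8)&0xf=0xb → r11
  rs: (w>>4)&0xf=0x0 → ax
[0e] 12 00 → 0x1200
  opcode bits[15:12]=0x1: neg/R
  rd: (w>>8)&0xf=0x2 → cx
[10] de f0 → 0xdef0
  opcode bits[15:12]=0xd: load/RR
  rd: (w>>8)&0xf=0xe → r14
  rs: (w>>4)&0xf=0xf → r15

load r11, ax; neg cx; load r14, r15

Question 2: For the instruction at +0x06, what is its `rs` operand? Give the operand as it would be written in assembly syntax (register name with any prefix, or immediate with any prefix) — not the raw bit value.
r8

off 0x06: read 38 80 as big → 0x3880
  op=0x3880>>12=0x3 ⇒ sub (RR)
  rd@[11:8]=0x8 ⇒ r8
  rs@[7:4]=0x8 ⇒ r8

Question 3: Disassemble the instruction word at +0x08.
decr r11

off 0x08: read fb 00 as big → 0xfb00
  op=0xfb00>>12=0xf ⇒ decr (R)
  [11:8] rd=11 = r11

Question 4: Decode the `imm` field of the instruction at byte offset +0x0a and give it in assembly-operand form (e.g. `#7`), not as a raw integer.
[0a] 66 16 → 0x6616
  opcode bits[15:12]=0x6: movi/RI
  rd: (w>>8)&0xf=0x6 → bp
  imm: (w>>0)&0xff=0x16 → #22

#22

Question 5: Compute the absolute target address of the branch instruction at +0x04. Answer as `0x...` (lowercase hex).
0xdf02

[04] ef fa → 0xeffa
  op=0xeffa>>12=0xe ⇒ je (J)
  imm@[11:0]=0xffa (s12→-6) ⇒ #-6
  target = base 0xdf02 + off 0x04 + 2 + imm -6 = 0xdf02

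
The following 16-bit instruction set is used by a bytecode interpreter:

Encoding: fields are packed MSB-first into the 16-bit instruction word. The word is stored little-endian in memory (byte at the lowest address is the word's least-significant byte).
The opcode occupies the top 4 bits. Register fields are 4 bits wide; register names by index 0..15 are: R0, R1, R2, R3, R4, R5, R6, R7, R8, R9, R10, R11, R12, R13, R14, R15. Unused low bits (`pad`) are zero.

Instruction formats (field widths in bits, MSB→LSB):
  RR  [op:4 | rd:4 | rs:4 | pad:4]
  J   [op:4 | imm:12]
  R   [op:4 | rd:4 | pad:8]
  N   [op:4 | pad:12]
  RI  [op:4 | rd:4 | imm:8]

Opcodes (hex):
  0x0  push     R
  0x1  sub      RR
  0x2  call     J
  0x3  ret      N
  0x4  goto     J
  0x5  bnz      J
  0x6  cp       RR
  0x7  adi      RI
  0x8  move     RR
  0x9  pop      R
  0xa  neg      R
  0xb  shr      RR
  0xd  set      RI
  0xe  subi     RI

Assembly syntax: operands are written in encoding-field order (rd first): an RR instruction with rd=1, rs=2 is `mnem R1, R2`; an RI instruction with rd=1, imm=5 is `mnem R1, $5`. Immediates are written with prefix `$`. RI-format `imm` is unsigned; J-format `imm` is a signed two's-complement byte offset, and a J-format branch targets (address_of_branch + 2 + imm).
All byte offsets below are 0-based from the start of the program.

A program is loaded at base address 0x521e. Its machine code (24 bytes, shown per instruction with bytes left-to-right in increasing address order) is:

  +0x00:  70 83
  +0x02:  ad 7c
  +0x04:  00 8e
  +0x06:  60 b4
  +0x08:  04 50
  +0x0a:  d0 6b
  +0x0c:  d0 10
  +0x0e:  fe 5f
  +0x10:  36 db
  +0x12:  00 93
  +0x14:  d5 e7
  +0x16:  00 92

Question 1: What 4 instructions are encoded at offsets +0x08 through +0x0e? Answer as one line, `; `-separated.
bnz $4; cp R11, R13; sub R0, R13; bnz $-2

@+08  little-endian(04 50) = 0x5004
  op=0x5004>>12=0x5 ⇒ bnz (J)
  imm@[11:0]=0x4 ⇒ $4
@+0a  little-endian(d0 6b) = 0x6bd0
  op=0x6bd0>>12=0x6 ⇒ cp (RR)
  rd@[11:8]=0xb ⇒ R11
  rs@[7:4]=0xd ⇒ R13
@+0c  little-endian(d0 10) = 0x10d0
  op=0x10d0>>12=0x1 ⇒ sub (RR)
  rd@[11:8]=0x0 ⇒ R0
  rs@[7:4]=0xd ⇒ R13
@+0e  little-endian(fe 5f) = 0x5ffe
  op=0x5ffe>>12=0x5 ⇒ bnz (J)
  imm@[11:0]=0xffe (s12→-2) ⇒ $-2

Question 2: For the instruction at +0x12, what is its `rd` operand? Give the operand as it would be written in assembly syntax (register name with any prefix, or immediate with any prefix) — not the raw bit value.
[12] 00 93 → 0x9300
  op=0x9300>>12=0x9 ⇒ pop (R)
  rd@[11:8]=0x3 ⇒ R3

R3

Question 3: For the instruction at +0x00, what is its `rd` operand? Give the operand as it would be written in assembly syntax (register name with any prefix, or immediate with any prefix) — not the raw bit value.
R3

@+00  little-endian(70 83) = 0x8370
  op=0x8370>>12=0x8 ⇒ move (RR)
  rd@[11:8]=0x3 ⇒ R3
  rs@[7:4]=0x7 ⇒ R7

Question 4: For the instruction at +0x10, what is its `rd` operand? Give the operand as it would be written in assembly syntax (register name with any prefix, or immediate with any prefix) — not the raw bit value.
[10] 36 db → 0xdb36
  top 4b → 0xd → set [RI]
  rd@[11:8]=0xb ⇒ R11
  imm@[7:0]=0x36 ⇒ $54

R11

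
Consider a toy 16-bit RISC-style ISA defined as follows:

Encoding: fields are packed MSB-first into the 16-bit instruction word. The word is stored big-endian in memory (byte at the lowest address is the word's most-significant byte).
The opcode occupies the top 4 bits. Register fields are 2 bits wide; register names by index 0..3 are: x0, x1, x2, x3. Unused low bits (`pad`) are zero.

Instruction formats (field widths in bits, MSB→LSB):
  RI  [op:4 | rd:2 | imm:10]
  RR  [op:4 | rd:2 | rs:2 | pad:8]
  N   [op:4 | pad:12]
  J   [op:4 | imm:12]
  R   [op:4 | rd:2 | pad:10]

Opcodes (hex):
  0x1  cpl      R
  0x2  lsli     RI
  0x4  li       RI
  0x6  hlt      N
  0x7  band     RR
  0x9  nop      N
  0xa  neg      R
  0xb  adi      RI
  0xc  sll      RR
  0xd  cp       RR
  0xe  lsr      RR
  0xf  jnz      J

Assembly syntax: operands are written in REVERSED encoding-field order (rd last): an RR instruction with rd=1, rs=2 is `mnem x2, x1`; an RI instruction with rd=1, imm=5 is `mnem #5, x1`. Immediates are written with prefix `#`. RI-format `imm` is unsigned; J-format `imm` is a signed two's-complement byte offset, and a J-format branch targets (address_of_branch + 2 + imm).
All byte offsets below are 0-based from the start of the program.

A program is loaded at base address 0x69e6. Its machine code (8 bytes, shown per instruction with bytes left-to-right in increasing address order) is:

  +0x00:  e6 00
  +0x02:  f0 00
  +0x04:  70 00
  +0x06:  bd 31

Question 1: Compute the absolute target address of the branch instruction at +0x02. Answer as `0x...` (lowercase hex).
0x69ea

[02] f0 00 → 0xf000
  opcode bits[15:12]=0xf: jnz/J
  imm@[11:0]=0x0 ⇒ #0
  target = base 0x69e6 + off 0x02 + 2 + imm 0 = 0x69ea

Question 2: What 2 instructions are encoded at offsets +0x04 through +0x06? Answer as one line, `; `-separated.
@+04  big-endian(70 00) = 0x7000
  op=0x7000>>12=0x7 ⇒ band (RR)
  [11:10] rd=0 = x0
  [9:8] rs=0 = x0
@+06  big-endian(bd 31) = 0xbd31
  op=0xbd31>>12=0xb ⇒ adi (RI)
  [11:10] rd=3 = x3
  [9:0] imm=305 = #305

band x0, x0; adi #305, x3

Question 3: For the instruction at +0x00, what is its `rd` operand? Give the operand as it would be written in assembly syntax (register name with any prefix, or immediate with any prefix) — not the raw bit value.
+0x00: e6 00 ⇒ word 0xe600 (big)
  op=0xe600>>12=0xe ⇒ lsr (RR)
  [11:10] rd=1 = x1
  [9:8] rs=2 = x2

x1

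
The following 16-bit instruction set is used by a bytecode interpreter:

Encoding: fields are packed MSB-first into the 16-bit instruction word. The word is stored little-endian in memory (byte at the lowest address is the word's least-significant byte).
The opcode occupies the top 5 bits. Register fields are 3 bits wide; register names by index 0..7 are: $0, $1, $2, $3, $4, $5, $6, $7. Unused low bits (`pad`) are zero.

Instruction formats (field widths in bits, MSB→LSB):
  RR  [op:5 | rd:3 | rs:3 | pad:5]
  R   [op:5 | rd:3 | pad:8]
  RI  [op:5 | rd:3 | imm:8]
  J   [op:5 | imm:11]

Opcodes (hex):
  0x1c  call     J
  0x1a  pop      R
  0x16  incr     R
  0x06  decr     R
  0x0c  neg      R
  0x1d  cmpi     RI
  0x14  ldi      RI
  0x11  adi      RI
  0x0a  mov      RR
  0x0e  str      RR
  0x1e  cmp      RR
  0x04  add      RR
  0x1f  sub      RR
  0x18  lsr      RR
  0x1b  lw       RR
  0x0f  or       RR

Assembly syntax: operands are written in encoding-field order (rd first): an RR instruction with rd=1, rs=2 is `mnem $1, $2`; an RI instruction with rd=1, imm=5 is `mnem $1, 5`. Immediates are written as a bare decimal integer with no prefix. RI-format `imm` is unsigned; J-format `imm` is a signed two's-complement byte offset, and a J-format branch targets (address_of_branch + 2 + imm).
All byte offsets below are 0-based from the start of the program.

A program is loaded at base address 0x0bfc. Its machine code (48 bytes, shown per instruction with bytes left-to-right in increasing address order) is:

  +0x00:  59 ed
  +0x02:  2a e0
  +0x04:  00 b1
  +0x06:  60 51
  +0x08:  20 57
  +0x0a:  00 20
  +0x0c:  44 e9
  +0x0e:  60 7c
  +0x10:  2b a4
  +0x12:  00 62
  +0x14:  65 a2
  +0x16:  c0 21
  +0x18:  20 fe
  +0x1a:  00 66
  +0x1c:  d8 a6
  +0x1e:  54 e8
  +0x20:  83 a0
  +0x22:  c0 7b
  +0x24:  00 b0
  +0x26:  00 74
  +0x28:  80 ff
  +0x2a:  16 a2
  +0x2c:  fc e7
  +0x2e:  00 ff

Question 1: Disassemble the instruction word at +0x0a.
add $0, $0

+0x0a: 00 20 ⇒ word 0x2000 (little)
  op=0x2000>>11=0x4 ⇒ add (RR)
  [10:8] rd=0 = $0
  [7:5] rs=0 = $0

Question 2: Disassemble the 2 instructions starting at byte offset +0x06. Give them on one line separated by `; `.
mov $1, $3; mov $7, $1

@+06  little-endian(60 51) = 0x5160
  top 5b → 0xa → mov [RR]
  rd@[10:8]=0x1 ⇒ $1
  rs@[7:5]=0x3 ⇒ $3
@+08  little-endian(20 57) = 0x5720
  top 5b → 0xa → mov [RR]
  rd@[10:8]=0x7 ⇒ $7
  rs@[7:5]=0x1 ⇒ $1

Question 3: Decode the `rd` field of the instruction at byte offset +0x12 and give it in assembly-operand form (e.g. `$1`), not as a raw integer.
off 0x12: read 00 62 as little → 0x6200
  top 5b → 0xc → neg [R]
  rd@[10:8]=0x2 ⇒ $2

$2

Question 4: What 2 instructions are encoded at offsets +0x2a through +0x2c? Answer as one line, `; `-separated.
[2a] 16 a2 → 0xa216
  op=0xa216>>11=0x14 ⇒ ldi (RI)
  [10:8] rd=2 = $2
  [7:0] imm=22 = 22
[2c] fc e7 → 0xe7fc
  op=0xe7fc>>11=0x1c ⇒ call (J)
  [10:0] imm=2044 (s11→-4) = -4

ldi $2, 22; call -4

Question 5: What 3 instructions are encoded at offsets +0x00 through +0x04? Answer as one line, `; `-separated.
cmpi $5, 89; call 42; incr $1

off 0x00: read 59 ed as little → 0xed59
  opcode bits[15:11]=0x1d: cmpi/RI
  rd: (w>>8)&0x7=0x5 → $5
  imm: (w>>0)&0xff=0x59 → 89
off 0x02: read 2a e0 as little → 0xe02a
  opcode bits[15:11]=0x1c: call/J
  imm: (w>>0)&0x7ff=0x2a → 42
off 0x04: read 00 b1 as little → 0xb100
  opcode bits[15:11]=0x16: incr/R
  rd: (w>>8)&0x7=0x1 → $1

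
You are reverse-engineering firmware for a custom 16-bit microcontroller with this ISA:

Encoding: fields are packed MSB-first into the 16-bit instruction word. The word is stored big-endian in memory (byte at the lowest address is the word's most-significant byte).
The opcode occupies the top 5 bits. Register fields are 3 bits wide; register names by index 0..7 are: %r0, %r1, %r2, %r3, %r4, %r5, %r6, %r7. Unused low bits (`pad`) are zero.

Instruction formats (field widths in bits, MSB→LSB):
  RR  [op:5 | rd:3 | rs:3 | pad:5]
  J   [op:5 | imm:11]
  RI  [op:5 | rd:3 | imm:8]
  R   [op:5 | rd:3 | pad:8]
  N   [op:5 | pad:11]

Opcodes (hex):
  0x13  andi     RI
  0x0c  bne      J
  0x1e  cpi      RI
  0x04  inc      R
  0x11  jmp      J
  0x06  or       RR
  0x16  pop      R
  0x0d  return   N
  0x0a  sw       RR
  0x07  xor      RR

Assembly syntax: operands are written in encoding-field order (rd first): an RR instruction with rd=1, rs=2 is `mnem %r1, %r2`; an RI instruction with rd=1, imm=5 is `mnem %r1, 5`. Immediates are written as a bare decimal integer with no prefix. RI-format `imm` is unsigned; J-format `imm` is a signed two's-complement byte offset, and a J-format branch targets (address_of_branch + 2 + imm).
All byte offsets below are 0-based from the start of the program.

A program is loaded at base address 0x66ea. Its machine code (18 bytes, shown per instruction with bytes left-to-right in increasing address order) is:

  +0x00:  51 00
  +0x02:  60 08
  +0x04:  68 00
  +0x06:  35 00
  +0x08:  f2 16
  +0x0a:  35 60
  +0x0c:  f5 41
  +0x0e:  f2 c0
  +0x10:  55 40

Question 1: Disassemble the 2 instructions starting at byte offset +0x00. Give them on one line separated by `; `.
[00] 51 00 → 0x5100
  opcode bits[15:11]=0xa: sw/RR
  rd@[10:8]=0x1 ⇒ %r1
  rs@[7:5]=0x0 ⇒ %r0
[02] 60 08 → 0x6008
  opcode bits[15:11]=0xc: bne/J
  imm@[10:0]=0x8 ⇒ 8

sw %r1, %r0; bne 8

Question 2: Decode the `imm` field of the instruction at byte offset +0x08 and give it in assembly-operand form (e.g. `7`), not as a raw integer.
+0x08: f2 16 ⇒ word 0xf216 (big)
  opcode bits[15:11]=0x1e: cpi/RI
  [10:8] rd=2 = %r2
  [7:0] imm=22 = 22

22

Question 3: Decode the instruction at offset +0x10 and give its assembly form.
sw %r5, %r2

+0x10: 55 40 ⇒ word 0x5540 (big)
  top 5b → 0xa → sw [RR]
  rd@[10:8]=0x5 ⇒ %r5
  rs@[7:5]=0x2 ⇒ %r2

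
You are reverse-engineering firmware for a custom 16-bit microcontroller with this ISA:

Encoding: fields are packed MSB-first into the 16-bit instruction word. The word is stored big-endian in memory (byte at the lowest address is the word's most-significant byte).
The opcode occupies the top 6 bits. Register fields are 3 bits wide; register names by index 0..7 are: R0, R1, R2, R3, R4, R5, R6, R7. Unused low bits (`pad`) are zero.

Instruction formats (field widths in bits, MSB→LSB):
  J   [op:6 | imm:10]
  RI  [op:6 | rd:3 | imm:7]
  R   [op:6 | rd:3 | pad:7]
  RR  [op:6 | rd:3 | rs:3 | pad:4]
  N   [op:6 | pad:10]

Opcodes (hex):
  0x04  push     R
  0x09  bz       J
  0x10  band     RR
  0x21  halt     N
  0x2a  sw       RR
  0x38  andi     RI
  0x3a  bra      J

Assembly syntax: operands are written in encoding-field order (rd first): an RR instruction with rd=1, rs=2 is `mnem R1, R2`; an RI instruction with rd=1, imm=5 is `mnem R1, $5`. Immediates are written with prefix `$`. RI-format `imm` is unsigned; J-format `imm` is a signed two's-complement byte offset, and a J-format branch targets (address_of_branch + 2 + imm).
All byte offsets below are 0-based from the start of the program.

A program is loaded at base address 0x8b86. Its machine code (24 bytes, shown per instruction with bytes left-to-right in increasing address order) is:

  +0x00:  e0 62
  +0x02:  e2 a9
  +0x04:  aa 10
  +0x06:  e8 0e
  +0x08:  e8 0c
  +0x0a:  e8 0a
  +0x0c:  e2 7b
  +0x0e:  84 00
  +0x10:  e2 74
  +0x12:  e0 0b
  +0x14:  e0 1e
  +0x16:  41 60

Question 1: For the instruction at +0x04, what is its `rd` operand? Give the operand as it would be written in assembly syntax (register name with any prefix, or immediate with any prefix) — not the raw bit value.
R4

[04] aa 10 → 0xaa10
  top 6b → 0x2a → sw [RR]
  rd@[9:7]=0x4 ⇒ R4
  rs@[6:4]=0x1 ⇒ R1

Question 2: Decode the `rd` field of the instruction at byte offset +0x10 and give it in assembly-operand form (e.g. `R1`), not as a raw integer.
off 0x10: read e2 74 as big → 0xe274
  top 6b → 0x38 → andi [RI]
  rd@[9:7]=0x4 ⇒ R4
  imm@[6:0]=0x74 ⇒ $116

R4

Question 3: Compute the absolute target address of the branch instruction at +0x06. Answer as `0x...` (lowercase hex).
0x8b9c

+0x06: e8 0e ⇒ word 0xe80e (big)
  top 6b → 0x3a → bra [J]
  imm@[9:0]=0xe ⇒ $14
  target = base 0x8b86 + off 0x06 + 2 + imm 14 = 0x8b9c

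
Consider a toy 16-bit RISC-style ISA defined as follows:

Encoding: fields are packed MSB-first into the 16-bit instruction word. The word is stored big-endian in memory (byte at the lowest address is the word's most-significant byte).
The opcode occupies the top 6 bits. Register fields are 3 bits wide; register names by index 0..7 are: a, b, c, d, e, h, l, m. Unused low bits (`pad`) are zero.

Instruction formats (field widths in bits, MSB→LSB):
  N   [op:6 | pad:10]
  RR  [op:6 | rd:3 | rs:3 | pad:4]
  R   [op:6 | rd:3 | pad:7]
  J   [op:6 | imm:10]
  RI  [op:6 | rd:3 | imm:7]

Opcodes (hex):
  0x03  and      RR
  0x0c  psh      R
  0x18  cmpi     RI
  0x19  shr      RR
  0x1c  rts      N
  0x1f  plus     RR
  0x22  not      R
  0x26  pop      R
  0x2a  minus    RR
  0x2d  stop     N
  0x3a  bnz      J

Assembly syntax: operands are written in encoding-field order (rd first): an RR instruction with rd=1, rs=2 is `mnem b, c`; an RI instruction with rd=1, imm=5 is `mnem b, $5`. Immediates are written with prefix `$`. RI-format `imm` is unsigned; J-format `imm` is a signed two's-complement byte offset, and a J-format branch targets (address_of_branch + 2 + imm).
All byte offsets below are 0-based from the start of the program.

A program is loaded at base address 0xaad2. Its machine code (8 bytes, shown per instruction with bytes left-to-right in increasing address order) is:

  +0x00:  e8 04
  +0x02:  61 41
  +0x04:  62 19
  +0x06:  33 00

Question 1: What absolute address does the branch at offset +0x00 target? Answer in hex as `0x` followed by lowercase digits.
0xaad8

off 0x00: read e8 04 as big → 0xe804
  op=0xe804>>10=0x3a ⇒ bnz (J)
  imm@[9:0]=0x4 ⇒ $4
  target = base 0xaad2 + off 0x00 + 2 + imm 4 = 0xaad8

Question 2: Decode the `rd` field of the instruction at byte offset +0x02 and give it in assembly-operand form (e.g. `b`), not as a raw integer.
c

[02] 61 41 → 0x6141
  opcode bits[15:10]=0x18: cmpi/RI
  [9:7] rd=2 = c
  [6:0] imm=65 = $65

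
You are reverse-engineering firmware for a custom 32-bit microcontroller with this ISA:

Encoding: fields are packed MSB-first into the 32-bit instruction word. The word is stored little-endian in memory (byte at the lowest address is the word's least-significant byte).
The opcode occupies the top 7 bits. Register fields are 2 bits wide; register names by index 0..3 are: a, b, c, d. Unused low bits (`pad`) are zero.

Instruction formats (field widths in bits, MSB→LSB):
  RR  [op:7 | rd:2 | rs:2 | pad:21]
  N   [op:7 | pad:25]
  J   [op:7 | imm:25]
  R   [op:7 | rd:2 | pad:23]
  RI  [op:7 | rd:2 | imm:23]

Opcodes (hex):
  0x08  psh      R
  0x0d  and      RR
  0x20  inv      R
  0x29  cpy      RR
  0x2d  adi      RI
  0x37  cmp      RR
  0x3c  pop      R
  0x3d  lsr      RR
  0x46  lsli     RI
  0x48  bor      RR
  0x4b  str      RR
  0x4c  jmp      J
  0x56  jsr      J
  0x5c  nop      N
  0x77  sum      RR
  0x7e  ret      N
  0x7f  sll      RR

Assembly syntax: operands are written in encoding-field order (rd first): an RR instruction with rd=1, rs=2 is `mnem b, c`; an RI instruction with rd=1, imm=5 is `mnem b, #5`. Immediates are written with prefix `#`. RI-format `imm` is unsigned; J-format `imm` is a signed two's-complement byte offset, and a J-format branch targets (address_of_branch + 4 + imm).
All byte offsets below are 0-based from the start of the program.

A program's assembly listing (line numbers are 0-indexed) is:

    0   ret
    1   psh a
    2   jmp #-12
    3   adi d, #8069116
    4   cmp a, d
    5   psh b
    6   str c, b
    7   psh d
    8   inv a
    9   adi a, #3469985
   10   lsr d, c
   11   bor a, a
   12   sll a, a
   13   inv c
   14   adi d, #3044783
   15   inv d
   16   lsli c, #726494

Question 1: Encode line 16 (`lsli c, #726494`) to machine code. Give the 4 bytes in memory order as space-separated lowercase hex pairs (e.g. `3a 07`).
de 15 0b 8d

line 16 (lsli): pack op=0x46:7|rd=2:2|imm=726494:23 = 0x8d0b15de; little→ de 15 0b 8d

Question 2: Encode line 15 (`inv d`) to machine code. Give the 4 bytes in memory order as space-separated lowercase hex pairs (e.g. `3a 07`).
00 00 80 41

15. inv fields op=0x20:7|rd=3:2|pad=0:23 → word 41800000h → 00 00 80 41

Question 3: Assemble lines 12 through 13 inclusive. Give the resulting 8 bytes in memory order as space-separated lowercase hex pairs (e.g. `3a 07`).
00 00 00 fe 00 00 00 41

L12: sll op=0x7f:7|rd=0:2|rs=0:2|pad=0:21 ⇒ 0xfe000000 ⇒ little 00 00 00 fe
L13: inv op=0x20:7|rd=2:2|pad=0:23 ⇒ 0x41000000 ⇒ little 00 00 00 41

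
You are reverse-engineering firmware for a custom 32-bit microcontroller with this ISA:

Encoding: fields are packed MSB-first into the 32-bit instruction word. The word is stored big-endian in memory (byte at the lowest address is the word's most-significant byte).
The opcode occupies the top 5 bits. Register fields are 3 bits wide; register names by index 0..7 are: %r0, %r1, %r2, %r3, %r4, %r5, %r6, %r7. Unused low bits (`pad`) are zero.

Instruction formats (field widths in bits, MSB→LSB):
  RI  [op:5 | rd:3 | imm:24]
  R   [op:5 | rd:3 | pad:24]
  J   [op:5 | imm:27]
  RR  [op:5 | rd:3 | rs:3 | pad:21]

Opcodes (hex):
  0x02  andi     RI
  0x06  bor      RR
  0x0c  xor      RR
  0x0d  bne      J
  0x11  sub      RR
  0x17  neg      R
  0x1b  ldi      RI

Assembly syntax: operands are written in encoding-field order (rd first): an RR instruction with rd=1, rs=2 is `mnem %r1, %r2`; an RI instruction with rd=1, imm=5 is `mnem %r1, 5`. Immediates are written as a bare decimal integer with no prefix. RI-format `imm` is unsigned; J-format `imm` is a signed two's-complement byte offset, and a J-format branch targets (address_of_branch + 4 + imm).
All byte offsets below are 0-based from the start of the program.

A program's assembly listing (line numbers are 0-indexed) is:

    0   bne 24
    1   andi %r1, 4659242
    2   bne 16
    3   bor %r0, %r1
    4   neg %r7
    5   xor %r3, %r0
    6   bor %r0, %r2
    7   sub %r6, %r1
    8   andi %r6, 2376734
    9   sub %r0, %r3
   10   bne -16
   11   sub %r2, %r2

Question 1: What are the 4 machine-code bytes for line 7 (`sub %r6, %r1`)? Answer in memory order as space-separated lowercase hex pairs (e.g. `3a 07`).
line 7 (sub): pack op=0x11:5|rd=6:3|rs=1:3|pad=0:21 = 0x8e200000; big→ 8e 20 00 00

8e 20 00 00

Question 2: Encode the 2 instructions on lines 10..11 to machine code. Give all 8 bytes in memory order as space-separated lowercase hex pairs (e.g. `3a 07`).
line 10 (bne): pack op=0xd:5|imm=-16:27 = 0x6ffffff0; big→ 6f ff ff f0
line 11 (sub): pack op=0x11:5|rd=2:3|rs=2:3|pad=0:21 = 0x8a400000; big→ 8a 40 00 00

6f ff ff f0 8a 40 00 00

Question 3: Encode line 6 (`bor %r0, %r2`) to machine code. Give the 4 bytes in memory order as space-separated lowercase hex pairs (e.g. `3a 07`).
30 40 00 00

6. bor fields op=0x6:5|rd=0:3|rs=2:3|pad=0:21 → word 30400000h → 30 40 00 00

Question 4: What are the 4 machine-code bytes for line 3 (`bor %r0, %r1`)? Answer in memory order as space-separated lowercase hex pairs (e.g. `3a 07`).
30 20 00 00

3. bor fields op=0x6:5|rd=0:3|rs=1:3|pad=0:21 → word 30200000h → 30 20 00 00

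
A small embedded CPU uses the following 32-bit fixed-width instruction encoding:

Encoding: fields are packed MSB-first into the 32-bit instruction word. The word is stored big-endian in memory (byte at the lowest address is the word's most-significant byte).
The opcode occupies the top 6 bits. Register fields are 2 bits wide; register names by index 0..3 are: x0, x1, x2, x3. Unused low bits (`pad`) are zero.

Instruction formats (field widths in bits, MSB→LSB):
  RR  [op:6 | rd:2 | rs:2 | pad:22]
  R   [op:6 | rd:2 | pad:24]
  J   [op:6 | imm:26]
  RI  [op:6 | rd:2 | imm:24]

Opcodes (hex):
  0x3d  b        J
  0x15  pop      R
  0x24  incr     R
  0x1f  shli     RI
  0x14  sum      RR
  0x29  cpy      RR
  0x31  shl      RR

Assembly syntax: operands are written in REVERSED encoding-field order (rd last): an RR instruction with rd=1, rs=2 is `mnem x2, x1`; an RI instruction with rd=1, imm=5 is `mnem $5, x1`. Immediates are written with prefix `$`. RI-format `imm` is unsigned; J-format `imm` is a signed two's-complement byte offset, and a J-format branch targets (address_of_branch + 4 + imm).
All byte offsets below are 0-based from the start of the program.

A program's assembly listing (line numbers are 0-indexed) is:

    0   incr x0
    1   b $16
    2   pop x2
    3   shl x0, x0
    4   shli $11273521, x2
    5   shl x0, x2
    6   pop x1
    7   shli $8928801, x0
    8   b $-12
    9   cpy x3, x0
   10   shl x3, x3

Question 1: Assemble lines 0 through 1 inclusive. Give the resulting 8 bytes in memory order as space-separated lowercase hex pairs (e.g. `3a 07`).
90 00 00 00 f4 00 00 10

L0: incr op=0x24:6|rd=0:2|pad=0:24 ⇒ 0x90000000 ⇒ big 90 00 00 00
L1: b op=0x3d:6|imm=16:26 ⇒ 0xf4000010 ⇒ big f4 00 00 10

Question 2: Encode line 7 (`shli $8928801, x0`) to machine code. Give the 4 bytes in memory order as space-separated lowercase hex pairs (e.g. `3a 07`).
7. shli fields op=0x1f:6|rd=0:2|imm=8928801:24 → word 7c883e21h → 7c 88 3e 21

7c 88 3e 21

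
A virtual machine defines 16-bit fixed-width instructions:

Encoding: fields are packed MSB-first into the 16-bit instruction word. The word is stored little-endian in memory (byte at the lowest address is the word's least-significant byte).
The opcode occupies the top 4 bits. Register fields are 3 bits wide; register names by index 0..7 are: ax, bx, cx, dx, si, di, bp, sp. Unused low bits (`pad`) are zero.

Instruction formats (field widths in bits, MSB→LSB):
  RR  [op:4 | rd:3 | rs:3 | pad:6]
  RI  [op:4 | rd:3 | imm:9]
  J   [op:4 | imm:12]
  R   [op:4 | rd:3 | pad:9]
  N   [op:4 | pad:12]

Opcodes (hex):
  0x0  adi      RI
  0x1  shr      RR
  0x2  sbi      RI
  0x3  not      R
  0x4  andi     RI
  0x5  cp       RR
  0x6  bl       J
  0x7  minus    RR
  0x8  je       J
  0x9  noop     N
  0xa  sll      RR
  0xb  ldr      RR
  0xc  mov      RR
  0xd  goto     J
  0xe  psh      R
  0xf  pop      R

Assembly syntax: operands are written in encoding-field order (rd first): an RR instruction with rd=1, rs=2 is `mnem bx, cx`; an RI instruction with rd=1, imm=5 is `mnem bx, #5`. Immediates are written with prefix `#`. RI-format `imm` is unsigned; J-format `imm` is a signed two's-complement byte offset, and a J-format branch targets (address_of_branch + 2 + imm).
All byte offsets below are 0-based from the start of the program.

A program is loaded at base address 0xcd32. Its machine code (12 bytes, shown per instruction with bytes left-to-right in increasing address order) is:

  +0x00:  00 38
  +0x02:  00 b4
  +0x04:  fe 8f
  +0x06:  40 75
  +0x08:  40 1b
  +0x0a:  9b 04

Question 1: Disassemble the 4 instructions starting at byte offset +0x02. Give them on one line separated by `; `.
@+02  little-endian(00 b4) = 0xb400
  opcode bits[15:12]=0xb: ldr/RR
  rd@[11:9]=0x2 ⇒ cx
  rs@[8:6]=0x0 ⇒ ax
@+04  little-endian(fe 8f) = 0x8ffe
  opcode bits[15:12]=0x8: je/J
  imm@[11:0]=0xffe (s12→-2) ⇒ #-2
@+06  little-endian(40 75) = 0x7540
  opcode bits[15:12]=0x7: minus/RR
  rd@[11:9]=0x2 ⇒ cx
  rs@[8:6]=0x5 ⇒ di
@+08  little-endian(40 1b) = 0x1b40
  opcode bits[15:12]=0x1: shr/RR
  rd@[11:9]=0x5 ⇒ di
  rs@[8:6]=0x5 ⇒ di

ldr cx, ax; je #-2; minus cx, di; shr di, di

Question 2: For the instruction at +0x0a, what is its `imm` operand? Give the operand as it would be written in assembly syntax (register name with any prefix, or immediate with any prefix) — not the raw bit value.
@+0a  little-endian(9b 04) = 0x049b
  top 4b → 0x0 → adi [RI]
  [11:9] rd=2 = cx
  [8:0] imm=155 = #155

#155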